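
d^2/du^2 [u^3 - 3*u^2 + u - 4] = 6*u - 6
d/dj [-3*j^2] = -6*j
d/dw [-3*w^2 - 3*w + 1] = -6*w - 3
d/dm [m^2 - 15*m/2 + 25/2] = 2*m - 15/2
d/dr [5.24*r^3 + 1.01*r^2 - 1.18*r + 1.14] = 15.72*r^2 + 2.02*r - 1.18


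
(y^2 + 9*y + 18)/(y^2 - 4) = (y^2 + 9*y + 18)/(y^2 - 4)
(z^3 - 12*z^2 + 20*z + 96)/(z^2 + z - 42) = (z^2 - 6*z - 16)/(z + 7)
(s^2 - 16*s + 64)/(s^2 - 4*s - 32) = (s - 8)/(s + 4)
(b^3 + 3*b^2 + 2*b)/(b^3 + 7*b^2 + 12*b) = (b^2 + 3*b + 2)/(b^2 + 7*b + 12)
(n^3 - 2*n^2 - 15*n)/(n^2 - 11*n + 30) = n*(n + 3)/(n - 6)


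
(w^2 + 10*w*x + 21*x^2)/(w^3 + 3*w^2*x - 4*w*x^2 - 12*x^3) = (-w - 7*x)/(-w^2 + 4*x^2)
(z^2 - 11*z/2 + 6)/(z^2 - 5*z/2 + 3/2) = (z - 4)/(z - 1)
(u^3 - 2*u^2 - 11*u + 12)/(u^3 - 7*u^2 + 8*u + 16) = (u^2 + 2*u - 3)/(u^2 - 3*u - 4)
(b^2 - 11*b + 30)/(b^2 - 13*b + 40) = (b - 6)/(b - 8)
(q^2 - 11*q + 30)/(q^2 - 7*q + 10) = (q - 6)/(q - 2)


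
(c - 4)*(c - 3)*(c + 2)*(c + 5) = c^4 - 27*c^2 + 14*c + 120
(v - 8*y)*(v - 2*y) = v^2 - 10*v*y + 16*y^2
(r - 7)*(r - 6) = r^2 - 13*r + 42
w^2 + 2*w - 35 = (w - 5)*(w + 7)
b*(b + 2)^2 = b^3 + 4*b^2 + 4*b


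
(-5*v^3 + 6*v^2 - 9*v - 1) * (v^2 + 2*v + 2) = -5*v^5 - 4*v^4 - 7*v^3 - 7*v^2 - 20*v - 2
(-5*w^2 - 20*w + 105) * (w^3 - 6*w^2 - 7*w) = -5*w^5 + 10*w^4 + 260*w^3 - 490*w^2 - 735*w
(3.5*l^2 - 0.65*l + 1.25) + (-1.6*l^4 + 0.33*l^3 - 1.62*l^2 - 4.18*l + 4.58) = -1.6*l^4 + 0.33*l^3 + 1.88*l^2 - 4.83*l + 5.83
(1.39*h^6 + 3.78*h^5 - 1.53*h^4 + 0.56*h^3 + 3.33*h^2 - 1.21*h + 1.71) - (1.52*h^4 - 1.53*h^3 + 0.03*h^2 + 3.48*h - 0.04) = 1.39*h^6 + 3.78*h^5 - 3.05*h^4 + 2.09*h^3 + 3.3*h^2 - 4.69*h + 1.75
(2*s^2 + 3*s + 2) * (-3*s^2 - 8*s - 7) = -6*s^4 - 25*s^3 - 44*s^2 - 37*s - 14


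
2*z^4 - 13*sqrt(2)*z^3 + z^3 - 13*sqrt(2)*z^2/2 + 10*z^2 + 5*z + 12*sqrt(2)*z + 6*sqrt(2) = (z - 6*sqrt(2))*(z - sqrt(2))*(sqrt(2)*z + 1)*(sqrt(2)*z + sqrt(2)/2)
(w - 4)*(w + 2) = w^2 - 2*w - 8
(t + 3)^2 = t^2 + 6*t + 9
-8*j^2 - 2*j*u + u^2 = (-4*j + u)*(2*j + u)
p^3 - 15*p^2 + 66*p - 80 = (p - 8)*(p - 5)*(p - 2)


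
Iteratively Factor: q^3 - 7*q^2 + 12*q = (q - 3)*(q^2 - 4*q) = q*(q - 3)*(q - 4)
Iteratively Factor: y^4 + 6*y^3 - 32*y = (y + 4)*(y^3 + 2*y^2 - 8*y) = y*(y + 4)*(y^2 + 2*y - 8) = y*(y - 2)*(y + 4)*(y + 4)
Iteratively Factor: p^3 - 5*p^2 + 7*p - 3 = (p - 3)*(p^2 - 2*p + 1) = (p - 3)*(p - 1)*(p - 1)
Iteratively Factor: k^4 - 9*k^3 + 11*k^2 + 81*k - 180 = (k - 4)*(k^3 - 5*k^2 - 9*k + 45) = (k - 4)*(k + 3)*(k^2 - 8*k + 15) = (k - 4)*(k - 3)*(k + 3)*(k - 5)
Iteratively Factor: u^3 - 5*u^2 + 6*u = (u - 3)*(u^2 - 2*u) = (u - 3)*(u - 2)*(u)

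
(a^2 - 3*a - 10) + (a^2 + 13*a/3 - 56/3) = 2*a^2 + 4*a/3 - 86/3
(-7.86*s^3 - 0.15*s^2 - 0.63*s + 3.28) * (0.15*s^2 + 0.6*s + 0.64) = -1.179*s^5 - 4.7385*s^4 - 5.2149*s^3 + 0.0179999999999999*s^2 + 1.5648*s + 2.0992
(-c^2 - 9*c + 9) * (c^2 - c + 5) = -c^4 - 8*c^3 + 13*c^2 - 54*c + 45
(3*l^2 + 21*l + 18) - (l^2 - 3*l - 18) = 2*l^2 + 24*l + 36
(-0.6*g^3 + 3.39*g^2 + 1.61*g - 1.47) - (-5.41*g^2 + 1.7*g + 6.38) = -0.6*g^3 + 8.8*g^2 - 0.0899999999999999*g - 7.85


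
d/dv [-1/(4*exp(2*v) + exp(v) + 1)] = (8*exp(v) + 1)*exp(v)/(4*exp(2*v) + exp(v) + 1)^2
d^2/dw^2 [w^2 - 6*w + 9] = 2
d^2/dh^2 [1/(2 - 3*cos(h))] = 3*(-3*sin(h)^2 + 2*cos(h) - 3)/(3*cos(h) - 2)^3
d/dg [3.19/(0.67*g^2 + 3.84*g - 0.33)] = (-4.2746*g - 12.2496)/(0.67*g^2 + 3.84*g - 0.33)^2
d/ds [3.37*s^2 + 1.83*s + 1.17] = 6.74*s + 1.83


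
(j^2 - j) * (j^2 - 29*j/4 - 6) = j^4 - 33*j^3/4 + 5*j^2/4 + 6*j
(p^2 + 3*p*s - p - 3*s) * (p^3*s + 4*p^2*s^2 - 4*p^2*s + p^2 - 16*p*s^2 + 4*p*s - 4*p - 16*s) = p^5*s + 7*p^4*s^2 - 5*p^4*s + p^4 + 12*p^3*s^3 - 35*p^3*s^2 + 11*p^3*s - 5*p^3 - 60*p^2*s^3 + 40*p^2*s^2 - 35*p^2*s + 4*p^2 + 48*p*s^3 - 60*p*s^2 + 28*p*s + 48*s^2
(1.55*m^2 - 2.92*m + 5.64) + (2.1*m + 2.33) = 1.55*m^2 - 0.82*m + 7.97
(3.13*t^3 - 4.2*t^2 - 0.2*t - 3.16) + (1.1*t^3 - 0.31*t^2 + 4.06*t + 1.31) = 4.23*t^3 - 4.51*t^2 + 3.86*t - 1.85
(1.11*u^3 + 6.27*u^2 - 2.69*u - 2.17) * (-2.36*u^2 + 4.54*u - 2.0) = -2.6196*u^5 - 9.7578*u^4 + 32.5942*u^3 - 19.6314*u^2 - 4.4718*u + 4.34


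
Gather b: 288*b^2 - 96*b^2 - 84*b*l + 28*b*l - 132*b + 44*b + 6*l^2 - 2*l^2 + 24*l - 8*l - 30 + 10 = 192*b^2 + b*(-56*l - 88) + 4*l^2 + 16*l - 20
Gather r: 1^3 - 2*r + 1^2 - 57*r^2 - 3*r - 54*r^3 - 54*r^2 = -54*r^3 - 111*r^2 - 5*r + 2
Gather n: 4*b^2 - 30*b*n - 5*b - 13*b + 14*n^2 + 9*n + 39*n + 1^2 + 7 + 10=4*b^2 - 18*b + 14*n^2 + n*(48 - 30*b) + 18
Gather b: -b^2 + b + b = -b^2 + 2*b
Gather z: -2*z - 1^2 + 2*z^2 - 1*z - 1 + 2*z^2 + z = 4*z^2 - 2*z - 2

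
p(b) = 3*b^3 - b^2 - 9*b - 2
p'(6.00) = 303.00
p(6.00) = 556.00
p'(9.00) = 702.00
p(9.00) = 2023.00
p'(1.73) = 14.48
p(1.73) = -5.03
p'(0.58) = -7.13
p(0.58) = -6.97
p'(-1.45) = 12.82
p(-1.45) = -0.20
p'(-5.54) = 278.30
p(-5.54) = -492.93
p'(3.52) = 95.47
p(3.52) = 84.77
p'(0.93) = -3.08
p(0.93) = -8.82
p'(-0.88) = -0.27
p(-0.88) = 3.10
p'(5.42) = 244.55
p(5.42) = 397.50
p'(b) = 9*b^2 - 2*b - 9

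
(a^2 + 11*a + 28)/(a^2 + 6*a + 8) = (a + 7)/(a + 2)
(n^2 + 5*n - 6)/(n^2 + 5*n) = (n^2 + 5*n - 6)/(n*(n + 5))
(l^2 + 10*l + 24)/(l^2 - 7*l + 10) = (l^2 + 10*l + 24)/(l^2 - 7*l + 10)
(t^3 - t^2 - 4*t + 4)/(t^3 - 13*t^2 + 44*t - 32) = (t^2 - 4)/(t^2 - 12*t + 32)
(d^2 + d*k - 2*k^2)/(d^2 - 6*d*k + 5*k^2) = (d + 2*k)/(d - 5*k)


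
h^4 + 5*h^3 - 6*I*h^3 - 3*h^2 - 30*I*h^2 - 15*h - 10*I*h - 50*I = (h + 5)*(h - 5*I)*(h - 2*I)*(h + I)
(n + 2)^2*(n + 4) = n^3 + 8*n^2 + 20*n + 16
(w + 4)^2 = w^2 + 8*w + 16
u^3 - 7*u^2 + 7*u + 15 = (u - 5)*(u - 3)*(u + 1)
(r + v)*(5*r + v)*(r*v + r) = 5*r^3*v + 5*r^3 + 6*r^2*v^2 + 6*r^2*v + r*v^3 + r*v^2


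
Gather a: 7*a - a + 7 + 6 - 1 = 6*a + 12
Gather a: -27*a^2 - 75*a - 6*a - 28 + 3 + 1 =-27*a^2 - 81*a - 24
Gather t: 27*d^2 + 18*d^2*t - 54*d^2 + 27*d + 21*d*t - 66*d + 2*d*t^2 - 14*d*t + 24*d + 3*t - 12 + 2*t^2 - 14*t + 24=-27*d^2 - 15*d + t^2*(2*d + 2) + t*(18*d^2 + 7*d - 11) + 12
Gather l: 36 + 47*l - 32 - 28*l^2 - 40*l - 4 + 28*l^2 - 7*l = 0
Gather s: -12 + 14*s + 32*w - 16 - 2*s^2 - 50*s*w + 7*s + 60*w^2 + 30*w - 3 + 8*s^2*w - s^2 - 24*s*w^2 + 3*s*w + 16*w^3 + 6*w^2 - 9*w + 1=s^2*(8*w - 3) + s*(-24*w^2 - 47*w + 21) + 16*w^3 + 66*w^2 + 53*w - 30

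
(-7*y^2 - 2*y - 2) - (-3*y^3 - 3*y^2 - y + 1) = 3*y^3 - 4*y^2 - y - 3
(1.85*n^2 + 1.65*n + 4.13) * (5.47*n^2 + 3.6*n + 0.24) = 10.1195*n^4 + 15.6855*n^3 + 28.9751*n^2 + 15.264*n + 0.9912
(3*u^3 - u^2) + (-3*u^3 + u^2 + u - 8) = u - 8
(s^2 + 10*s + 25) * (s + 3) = s^3 + 13*s^2 + 55*s + 75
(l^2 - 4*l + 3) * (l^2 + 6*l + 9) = l^4 + 2*l^3 - 12*l^2 - 18*l + 27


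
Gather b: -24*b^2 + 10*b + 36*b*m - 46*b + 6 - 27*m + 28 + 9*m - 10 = -24*b^2 + b*(36*m - 36) - 18*m + 24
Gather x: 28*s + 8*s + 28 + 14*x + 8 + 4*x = 36*s + 18*x + 36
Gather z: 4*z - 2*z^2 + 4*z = -2*z^2 + 8*z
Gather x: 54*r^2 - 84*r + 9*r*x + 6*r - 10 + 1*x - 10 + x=54*r^2 - 78*r + x*(9*r + 2) - 20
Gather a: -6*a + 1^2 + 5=6 - 6*a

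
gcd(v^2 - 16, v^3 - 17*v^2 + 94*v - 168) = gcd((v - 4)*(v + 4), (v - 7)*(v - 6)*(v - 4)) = v - 4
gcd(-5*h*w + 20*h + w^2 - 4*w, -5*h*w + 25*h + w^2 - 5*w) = -5*h + w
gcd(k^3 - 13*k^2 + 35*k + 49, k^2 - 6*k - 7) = k^2 - 6*k - 7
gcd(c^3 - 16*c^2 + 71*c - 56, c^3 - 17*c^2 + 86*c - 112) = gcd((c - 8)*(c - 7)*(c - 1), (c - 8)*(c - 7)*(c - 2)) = c^2 - 15*c + 56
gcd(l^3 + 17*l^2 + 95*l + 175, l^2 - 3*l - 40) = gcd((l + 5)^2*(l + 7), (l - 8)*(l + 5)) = l + 5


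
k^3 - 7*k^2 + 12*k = k*(k - 4)*(k - 3)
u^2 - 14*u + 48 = (u - 8)*(u - 6)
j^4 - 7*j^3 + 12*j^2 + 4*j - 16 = (j - 4)*(j - 2)^2*(j + 1)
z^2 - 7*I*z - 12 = (z - 4*I)*(z - 3*I)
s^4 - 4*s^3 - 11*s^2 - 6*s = s*(s - 6)*(s + 1)^2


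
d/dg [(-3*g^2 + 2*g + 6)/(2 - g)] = (3*g^2 - 12*g + 10)/(g^2 - 4*g + 4)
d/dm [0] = 0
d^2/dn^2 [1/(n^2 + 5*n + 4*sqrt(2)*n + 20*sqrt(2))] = 2*(-n^2 - 4*sqrt(2)*n - 5*n + (2*n + 5 + 4*sqrt(2))^2 - 20*sqrt(2))/(n^2 + 5*n + 4*sqrt(2)*n + 20*sqrt(2))^3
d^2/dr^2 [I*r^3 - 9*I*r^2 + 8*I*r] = 6*I*(r - 3)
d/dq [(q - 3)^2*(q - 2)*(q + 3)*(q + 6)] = 5*q^4 + 4*q^3 - 99*q^2 + 54*q + 216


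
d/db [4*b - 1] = 4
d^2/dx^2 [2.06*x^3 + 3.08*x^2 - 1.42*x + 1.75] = 12.36*x + 6.16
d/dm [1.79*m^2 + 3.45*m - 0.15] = 3.58*m + 3.45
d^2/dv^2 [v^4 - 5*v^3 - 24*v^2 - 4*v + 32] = 12*v^2 - 30*v - 48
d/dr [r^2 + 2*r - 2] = 2*r + 2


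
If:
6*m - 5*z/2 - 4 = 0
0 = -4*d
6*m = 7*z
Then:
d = 0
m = 28/27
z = 8/9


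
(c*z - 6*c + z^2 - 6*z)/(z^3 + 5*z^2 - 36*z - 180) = (c + z)/(z^2 + 11*z + 30)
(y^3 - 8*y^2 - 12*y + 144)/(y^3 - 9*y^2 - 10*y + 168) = (y - 6)/(y - 7)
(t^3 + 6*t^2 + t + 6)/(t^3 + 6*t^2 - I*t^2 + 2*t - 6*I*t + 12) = (t - I)/(t - 2*I)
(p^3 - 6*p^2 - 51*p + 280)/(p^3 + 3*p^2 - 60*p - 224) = (p - 5)/(p + 4)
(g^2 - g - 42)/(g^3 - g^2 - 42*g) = 1/g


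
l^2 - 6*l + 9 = (l - 3)^2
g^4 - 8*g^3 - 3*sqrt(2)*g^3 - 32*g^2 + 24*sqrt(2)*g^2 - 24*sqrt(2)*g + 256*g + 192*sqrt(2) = (g - 8)*(g - 6*sqrt(2))*(g + sqrt(2))*(g + 2*sqrt(2))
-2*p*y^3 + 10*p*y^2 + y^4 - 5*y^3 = y^2*(-2*p + y)*(y - 5)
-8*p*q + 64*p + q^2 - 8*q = (-8*p + q)*(q - 8)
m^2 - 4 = (m - 2)*(m + 2)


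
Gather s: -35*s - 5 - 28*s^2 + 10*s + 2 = -28*s^2 - 25*s - 3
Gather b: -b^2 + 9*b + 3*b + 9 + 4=-b^2 + 12*b + 13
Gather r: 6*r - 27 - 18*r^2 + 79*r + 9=-18*r^2 + 85*r - 18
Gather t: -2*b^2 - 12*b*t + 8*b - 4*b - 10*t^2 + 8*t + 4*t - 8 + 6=-2*b^2 + 4*b - 10*t^2 + t*(12 - 12*b) - 2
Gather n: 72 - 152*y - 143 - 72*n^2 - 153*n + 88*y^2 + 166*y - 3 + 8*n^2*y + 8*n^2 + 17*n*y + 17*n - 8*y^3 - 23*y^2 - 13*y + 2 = n^2*(8*y - 64) + n*(17*y - 136) - 8*y^3 + 65*y^2 + y - 72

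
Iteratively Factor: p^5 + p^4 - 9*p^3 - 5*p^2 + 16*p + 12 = (p + 1)*(p^4 - 9*p^2 + 4*p + 12) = (p - 2)*(p + 1)*(p^3 + 2*p^2 - 5*p - 6) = (p - 2)*(p + 1)*(p + 3)*(p^2 - p - 2) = (p - 2)^2*(p + 1)*(p + 3)*(p + 1)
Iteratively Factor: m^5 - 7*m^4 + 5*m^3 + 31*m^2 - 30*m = (m - 5)*(m^4 - 2*m^3 - 5*m^2 + 6*m) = (m - 5)*(m - 3)*(m^3 + m^2 - 2*m) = m*(m - 5)*(m - 3)*(m^2 + m - 2) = m*(m - 5)*(m - 3)*(m + 2)*(m - 1)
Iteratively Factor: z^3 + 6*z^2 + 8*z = (z + 2)*(z^2 + 4*z) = z*(z + 2)*(z + 4)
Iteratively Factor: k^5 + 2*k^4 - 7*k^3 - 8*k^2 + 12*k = (k + 3)*(k^4 - k^3 - 4*k^2 + 4*k) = (k - 2)*(k + 3)*(k^3 + k^2 - 2*k) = (k - 2)*(k - 1)*(k + 3)*(k^2 + 2*k) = k*(k - 2)*(k - 1)*(k + 3)*(k + 2)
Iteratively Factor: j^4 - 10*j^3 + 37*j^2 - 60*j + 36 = (j - 3)*(j^3 - 7*j^2 + 16*j - 12) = (j - 3)*(j - 2)*(j^2 - 5*j + 6) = (j - 3)^2*(j - 2)*(j - 2)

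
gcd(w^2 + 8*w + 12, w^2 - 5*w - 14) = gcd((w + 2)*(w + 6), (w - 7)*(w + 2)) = w + 2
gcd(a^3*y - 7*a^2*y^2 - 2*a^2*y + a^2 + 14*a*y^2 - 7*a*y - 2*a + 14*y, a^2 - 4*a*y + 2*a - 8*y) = 1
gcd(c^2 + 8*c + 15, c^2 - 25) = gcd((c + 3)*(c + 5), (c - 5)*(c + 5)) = c + 5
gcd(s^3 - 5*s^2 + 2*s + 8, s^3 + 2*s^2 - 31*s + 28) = s - 4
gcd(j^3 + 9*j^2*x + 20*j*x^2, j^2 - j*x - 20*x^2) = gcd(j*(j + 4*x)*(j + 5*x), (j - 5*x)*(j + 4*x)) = j + 4*x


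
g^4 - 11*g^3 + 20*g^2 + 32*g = g*(g - 8)*(g - 4)*(g + 1)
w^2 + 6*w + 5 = (w + 1)*(w + 5)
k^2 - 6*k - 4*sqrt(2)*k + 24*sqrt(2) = (k - 6)*(k - 4*sqrt(2))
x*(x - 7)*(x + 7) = x^3 - 49*x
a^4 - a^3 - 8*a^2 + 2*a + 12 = (a - 3)*(a + 2)*(a - sqrt(2))*(a + sqrt(2))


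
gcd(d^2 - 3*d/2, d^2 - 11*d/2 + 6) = d - 3/2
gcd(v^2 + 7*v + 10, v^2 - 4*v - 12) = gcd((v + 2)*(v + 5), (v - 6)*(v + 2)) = v + 2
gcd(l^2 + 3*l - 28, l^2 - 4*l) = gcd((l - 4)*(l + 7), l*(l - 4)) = l - 4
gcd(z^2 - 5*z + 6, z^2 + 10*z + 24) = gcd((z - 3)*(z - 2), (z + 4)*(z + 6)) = 1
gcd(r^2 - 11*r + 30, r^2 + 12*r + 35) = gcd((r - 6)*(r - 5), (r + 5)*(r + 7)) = 1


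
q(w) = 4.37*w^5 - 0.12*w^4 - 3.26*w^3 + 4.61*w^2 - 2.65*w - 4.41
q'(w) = 21.85*w^4 - 0.48*w^3 - 9.78*w^2 + 9.22*w - 2.65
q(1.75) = 58.20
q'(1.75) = 185.89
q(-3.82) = -3325.51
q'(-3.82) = 4498.87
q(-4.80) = -10723.58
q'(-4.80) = 11379.74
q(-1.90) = -70.14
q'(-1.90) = 232.57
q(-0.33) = -2.93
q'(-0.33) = -6.48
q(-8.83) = -232683.42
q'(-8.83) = 132313.28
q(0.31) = -4.87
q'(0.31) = -0.54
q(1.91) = 94.12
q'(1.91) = 266.73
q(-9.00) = -256062.06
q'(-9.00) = 142829.96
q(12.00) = 1079901.87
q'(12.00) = 450951.83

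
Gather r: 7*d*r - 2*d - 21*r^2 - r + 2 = -2*d - 21*r^2 + r*(7*d - 1) + 2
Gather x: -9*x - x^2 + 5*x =-x^2 - 4*x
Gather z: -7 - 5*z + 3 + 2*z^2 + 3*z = 2*z^2 - 2*z - 4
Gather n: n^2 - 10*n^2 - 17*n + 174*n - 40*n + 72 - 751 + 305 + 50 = -9*n^2 + 117*n - 324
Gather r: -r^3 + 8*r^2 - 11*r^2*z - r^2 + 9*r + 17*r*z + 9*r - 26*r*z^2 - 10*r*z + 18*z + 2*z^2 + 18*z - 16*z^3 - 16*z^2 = -r^3 + r^2*(7 - 11*z) + r*(-26*z^2 + 7*z + 18) - 16*z^3 - 14*z^2 + 36*z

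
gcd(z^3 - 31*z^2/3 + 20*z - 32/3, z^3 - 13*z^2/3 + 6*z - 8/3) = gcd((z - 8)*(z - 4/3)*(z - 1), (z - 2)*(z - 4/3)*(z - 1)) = z^2 - 7*z/3 + 4/3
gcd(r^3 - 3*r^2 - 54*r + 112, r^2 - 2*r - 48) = r - 8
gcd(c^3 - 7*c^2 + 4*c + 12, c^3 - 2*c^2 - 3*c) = c + 1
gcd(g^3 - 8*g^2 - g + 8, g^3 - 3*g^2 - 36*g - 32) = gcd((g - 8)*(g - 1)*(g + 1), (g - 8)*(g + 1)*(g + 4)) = g^2 - 7*g - 8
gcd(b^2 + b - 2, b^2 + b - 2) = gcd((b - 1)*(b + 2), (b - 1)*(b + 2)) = b^2 + b - 2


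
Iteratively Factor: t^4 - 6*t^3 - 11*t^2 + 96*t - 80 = (t - 4)*(t^3 - 2*t^2 - 19*t + 20) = (t - 4)*(t + 4)*(t^2 - 6*t + 5) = (t - 5)*(t - 4)*(t + 4)*(t - 1)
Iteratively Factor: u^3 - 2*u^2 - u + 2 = (u - 1)*(u^2 - u - 2) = (u - 2)*(u - 1)*(u + 1)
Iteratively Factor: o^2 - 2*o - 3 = (o + 1)*(o - 3)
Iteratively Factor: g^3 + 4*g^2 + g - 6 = (g + 3)*(g^2 + g - 2) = (g + 2)*(g + 3)*(g - 1)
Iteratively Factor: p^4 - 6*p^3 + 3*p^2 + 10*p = (p)*(p^3 - 6*p^2 + 3*p + 10) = p*(p - 5)*(p^2 - p - 2) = p*(p - 5)*(p + 1)*(p - 2)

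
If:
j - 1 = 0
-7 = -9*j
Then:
No Solution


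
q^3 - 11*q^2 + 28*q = q*(q - 7)*(q - 4)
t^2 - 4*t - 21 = (t - 7)*(t + 3)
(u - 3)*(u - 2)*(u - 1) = u^3 - 6*u^2 + 11*u - 6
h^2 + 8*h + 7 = (h + 1)*(h + 7)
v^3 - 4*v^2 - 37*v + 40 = (v - 8)*(v - 1)*(v + 5)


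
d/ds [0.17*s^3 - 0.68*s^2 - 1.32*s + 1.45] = 0.51*s^2 - 1.36*s - 1.32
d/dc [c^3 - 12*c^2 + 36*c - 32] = 3*c^2 - 24*c + 36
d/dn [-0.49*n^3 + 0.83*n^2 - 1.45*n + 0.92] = -1.47*n^2 + 1.66*n - 1.45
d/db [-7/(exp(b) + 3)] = 7*exp(b)/(exp(b) + 3)^2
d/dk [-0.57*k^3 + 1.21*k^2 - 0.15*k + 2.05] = -1.71*k^2 + 2.42*k - 0.15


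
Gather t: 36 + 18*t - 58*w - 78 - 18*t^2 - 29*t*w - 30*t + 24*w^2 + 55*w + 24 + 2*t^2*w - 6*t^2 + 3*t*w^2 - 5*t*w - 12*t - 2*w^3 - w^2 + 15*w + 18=t^2*(2*w - 24) + t*(3*w^2 - 34*w - 24) - 2*w^3 + 23*w^2 + 12*w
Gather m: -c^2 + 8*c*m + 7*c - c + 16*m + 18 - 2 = -c^2 + 6*c + m*(8*c + 16) + 16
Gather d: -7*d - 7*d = -14*d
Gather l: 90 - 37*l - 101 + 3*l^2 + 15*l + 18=3*l^2 - 22*l + 7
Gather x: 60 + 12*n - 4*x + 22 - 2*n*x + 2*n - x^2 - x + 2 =14*n - x^2 + x*(-2*n - 5) + 84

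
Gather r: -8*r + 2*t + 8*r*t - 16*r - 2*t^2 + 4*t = r*(8*t - 24) - 2*t^2 + 6*t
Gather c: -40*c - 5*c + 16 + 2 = 18 - 45*c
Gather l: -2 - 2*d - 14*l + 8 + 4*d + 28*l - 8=2*d + 14*l - 2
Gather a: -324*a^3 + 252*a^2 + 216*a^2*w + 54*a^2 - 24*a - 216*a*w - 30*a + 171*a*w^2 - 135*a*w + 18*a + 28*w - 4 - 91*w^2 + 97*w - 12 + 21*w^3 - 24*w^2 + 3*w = -324*a^3 + a^2*(216*w + 306) + a*(171*w^2 - 351*w - 36) + 21*w^3 - 115*w^2 + 128*w - 16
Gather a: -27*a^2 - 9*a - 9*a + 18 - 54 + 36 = -27*a^2 - 18*a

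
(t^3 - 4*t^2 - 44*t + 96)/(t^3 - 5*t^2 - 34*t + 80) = (t + 6)/(t + 5)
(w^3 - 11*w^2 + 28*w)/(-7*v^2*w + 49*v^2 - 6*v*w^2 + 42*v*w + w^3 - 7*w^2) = w*(4 - w)/(7*v^2 + 6*v*w - w^2)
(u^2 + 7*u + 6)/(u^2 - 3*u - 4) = (u + 6)/(u - 4)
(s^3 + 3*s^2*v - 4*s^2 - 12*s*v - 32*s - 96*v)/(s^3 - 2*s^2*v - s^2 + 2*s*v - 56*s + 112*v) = (s^2 + 3*s*v + 4*s + 12*v)/(s^2 - 2*s*v + 7*s - 14*v)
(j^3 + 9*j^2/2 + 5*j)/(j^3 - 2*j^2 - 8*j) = (j + 5/2)/(j - 4)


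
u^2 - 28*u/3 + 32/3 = (u - 8)*(u - 4/3)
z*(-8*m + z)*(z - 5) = -8*m*z^2 + 40*m*z + z^3 - 5*z^2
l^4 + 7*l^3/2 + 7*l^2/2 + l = l*(l + 1/2)*(l + 1)*(l + 2)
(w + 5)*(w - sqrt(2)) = w^2 - sqrt(2)*w + 5*w - 5*sqrt(2)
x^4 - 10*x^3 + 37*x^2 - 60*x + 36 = (x - 3)^2*(x - 2)^2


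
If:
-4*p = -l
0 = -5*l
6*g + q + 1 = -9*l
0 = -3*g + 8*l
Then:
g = 0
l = 0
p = 0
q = -1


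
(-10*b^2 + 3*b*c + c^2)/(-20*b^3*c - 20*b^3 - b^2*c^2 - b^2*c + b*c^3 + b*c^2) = (10*b^2 - 3*b*c - c^2)/(b*(20*b^2*c + 20*b^2 + b*c^2 + b*c - c^3 - c^2))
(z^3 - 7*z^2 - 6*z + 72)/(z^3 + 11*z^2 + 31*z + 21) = (z^2 - 10*z + 24)/(z^2 + 8*z + 7)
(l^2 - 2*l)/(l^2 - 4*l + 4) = l/(l - 2)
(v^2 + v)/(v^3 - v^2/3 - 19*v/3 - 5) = 3*v/(3*v^2 - 4*v - 15)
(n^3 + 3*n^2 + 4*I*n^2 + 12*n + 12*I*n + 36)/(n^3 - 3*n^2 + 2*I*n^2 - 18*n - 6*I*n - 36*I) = (n^2 + 4*I*n + 12)/(n^2 + 2*n*(-3 + I) - 12*I)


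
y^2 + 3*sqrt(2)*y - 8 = (y - sqrt(2))*(y + 4*sqrt(2))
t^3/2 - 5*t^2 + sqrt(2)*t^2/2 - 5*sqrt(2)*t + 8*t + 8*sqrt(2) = (t/2 + sqrt(2)/2)*(t - 8)*(t - 2)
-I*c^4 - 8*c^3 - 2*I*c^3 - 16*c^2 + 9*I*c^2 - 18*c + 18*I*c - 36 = (c + 2)*(c - 6*I)*(c - 3*I)*(-I*c + 1)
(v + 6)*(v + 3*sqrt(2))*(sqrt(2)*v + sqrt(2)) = sqrt(2)*v^3 + 6*v^2 + 7*sqrt(2)*v^2 + 6*sqrt(2)*v + 42*v + 36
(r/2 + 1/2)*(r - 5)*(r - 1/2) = r^3/2 - 9*r^2/4 - 3*r/2 + 5/4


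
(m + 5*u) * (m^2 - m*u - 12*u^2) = m^3 + 4*m^2*u - 17*m*u^2 - 60*u^3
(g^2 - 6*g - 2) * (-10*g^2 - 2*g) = -10*g^4 + 58*g^3 + 32*g^2 + 4*g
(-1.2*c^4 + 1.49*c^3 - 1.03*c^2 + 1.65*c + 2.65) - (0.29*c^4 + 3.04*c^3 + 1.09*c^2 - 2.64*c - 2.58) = -1.49*c^4 - 1.55*c^3 - 2.12*c^2 + 4.29*c + 5.23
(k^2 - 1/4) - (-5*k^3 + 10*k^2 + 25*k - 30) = 5*k^3 - 9*k^2 - 25*k + 119/4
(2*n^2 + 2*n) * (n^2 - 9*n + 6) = 2*n^4 - 16*n^3 - 6*n^2 + 12*n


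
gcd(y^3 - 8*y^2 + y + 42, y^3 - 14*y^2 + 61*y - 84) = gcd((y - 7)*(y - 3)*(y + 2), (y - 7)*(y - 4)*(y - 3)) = y^2 - 10*y + 21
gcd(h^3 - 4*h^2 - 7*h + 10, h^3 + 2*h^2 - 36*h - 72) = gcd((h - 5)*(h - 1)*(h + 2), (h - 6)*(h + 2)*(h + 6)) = h + 2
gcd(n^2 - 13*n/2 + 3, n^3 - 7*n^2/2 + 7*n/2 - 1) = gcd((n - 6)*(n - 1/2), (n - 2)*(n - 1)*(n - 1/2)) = n - 1/2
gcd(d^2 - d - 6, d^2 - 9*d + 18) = d - 3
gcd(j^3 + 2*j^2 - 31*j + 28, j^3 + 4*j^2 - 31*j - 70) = j + 7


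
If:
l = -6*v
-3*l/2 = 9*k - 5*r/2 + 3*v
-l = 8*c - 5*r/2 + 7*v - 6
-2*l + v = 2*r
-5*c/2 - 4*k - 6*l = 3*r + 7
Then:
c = 10542/1063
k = 12638/1063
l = -30672/1063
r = 33228/1063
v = 5112/1063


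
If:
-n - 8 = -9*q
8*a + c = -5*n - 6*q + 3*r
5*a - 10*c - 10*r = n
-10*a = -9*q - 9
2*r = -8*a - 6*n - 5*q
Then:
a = 27297/19015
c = 2119/7606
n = -10057/3803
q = 2263/3803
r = 26759/38030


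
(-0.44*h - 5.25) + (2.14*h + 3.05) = 1.7*h - 2.2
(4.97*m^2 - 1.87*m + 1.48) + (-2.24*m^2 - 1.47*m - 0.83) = 2.73*m^2 - 3.34*m + 0.65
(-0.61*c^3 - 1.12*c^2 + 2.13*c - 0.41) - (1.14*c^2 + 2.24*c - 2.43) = -0.61*c^3 - 2.26*c^2 - 0.11*c + 2.02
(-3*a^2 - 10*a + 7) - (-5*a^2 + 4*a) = 2*a^2 - 14*a + 7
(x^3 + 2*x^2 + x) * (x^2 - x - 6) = x^5 + x^4 - 7*x^3 - 13*x^2 - 6*x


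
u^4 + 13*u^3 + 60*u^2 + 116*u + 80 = (u + 2)^2*(u + 4)*(u + 5)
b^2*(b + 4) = b^3 + 4*b^2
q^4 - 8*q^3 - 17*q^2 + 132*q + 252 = (q - 7)*(q - 6)*(q + 2)*(q + 3)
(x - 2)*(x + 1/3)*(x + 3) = x^3 + 4*x^2/3 - 17*x/3 - 2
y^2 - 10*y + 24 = (y - 6)*(y - 4)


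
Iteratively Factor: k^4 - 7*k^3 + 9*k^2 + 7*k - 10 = (k + 1)*(k^3 - 8*k^2 + 17*k - 10) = (k - 5)*(k + 1)*(k^2 - 3*k + 2) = (k - 5)*(k - 2)*(k + 1)*(k - 1)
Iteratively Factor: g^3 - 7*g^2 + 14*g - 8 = (g - 1)*(g^2 - 6*g + 8) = (g - 4)*(g - 1)*(g - 2)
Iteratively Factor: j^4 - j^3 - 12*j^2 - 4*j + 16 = (j + 2)*(j^3 - 3*j^2 - 6*j + 8) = (j + 2)^2*(j^2 - 5*j + 4) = (j - 4)*(j + 2)^2*(j - 1)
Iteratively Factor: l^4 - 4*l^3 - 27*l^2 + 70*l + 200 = (l - 5)*(l^3 + l^2 - 22*l - 40) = (l - 5)*(l + 4)*(l^2 - 3*l - 10) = (l - 5)*(l + 2)*(l + 4)*(l - 5)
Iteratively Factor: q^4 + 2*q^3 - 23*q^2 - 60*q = (q + 4)*(q^3 - 2*q^2 - 15*q) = (q - 5)*(q + 4)*(q^2 + 3*q) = (q - 5)*(q + 3)*(q + 4)*(q)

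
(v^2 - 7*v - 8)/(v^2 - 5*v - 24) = (v + 1)/(v + 3)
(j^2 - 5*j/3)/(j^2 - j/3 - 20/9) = 3*j/(3*j + 4)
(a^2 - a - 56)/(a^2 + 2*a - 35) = (a - 8)/(a - 5)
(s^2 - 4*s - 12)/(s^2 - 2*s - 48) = (-s^2 + 4*s + 12)/(-s^2 + 2*s + 48)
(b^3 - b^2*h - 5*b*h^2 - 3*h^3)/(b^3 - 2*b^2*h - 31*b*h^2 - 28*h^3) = (b^2 - 2*b*h - 3*h^2)/(b^2 - 3*b*h - 28*h^2)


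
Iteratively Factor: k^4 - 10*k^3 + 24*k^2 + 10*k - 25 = (k - 5)*(k^3 - 5*k^2 - k + 5) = (k - 5)^2*(k^2 - 1) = (k - 5)^2*(k + 1)*(k - 1)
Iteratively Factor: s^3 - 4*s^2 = (s)*(s^2 - 4*s) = s*(s - 4)*(s)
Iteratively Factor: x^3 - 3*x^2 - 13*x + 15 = (x + 3)*(x^2 - 6*x + 5) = (x - 1)*(x + 3)*(x - 5)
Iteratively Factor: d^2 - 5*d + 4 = (d - 1)*(d - 4)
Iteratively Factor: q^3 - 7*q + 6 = (q + 3)*(q^2 - 3*q + 2) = (q - 1)*(q + 3)*(q - 2)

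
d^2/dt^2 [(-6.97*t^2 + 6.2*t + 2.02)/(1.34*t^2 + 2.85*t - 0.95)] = (75.5023*t^3 - 31.474188*t^2 + 93.64188*t + 58.94997)/(2.406104*t^6 + 15.35238*t^5 + 27.53499*t^4 + 1.380825*t^3 - 19.521075*t^2 + 7.716375*t - 0.857375)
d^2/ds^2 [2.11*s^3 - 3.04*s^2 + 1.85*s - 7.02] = 12.66*s - 6.08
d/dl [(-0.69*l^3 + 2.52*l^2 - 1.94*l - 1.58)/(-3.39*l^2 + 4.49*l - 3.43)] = (2.3391*l^4 - 6.1962*l^3 + 11.8383*l^2 - 27.9996*l + 13.7484)/(11.4921*l^4 - 30.4422*l^3 + 43.4155*l^2 - 30.8014*l + 11.7649)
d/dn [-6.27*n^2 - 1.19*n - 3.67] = -12.54*n - 1.19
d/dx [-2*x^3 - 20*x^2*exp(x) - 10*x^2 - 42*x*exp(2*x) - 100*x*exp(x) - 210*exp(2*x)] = -20*x^2*exp(x) - 6*x^2 - 84*x*exp(2*x) - 140*x*exp(x) - 20*x - 462*exp(2*x) - 100*exp(x)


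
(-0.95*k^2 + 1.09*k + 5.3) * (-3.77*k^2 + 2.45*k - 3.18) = 3.5815*k^4 - 6.4368*k^3 - 14.2895*k^2 + 9.5188*k - 16.854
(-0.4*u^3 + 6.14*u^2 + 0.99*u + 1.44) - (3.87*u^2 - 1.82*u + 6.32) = -0.4*u^3 + 2.27*u^2 + 2.81*u - 4.88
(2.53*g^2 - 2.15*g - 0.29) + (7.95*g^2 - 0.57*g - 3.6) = 10.48*g^2 - 2.72*g - 3.89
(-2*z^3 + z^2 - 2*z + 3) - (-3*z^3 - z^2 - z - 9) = z^3 + 2*z^2 - z + 12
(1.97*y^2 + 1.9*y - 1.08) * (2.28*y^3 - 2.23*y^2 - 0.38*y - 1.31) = 4.4916*y^5 - 0.0610999999999997*y^4 - 7.448*y^3 - 0.8943*y^2 - 2.0786*y + 1.4148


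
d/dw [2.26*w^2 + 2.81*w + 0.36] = 4.52*w + 2.81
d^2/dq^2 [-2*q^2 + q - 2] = -4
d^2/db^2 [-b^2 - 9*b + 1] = -2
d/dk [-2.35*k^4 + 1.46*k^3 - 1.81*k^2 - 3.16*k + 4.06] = -9.4*k^3 + 4.38*k^2 - 3.62*k - 3.16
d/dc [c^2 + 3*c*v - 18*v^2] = 2*c + 3*v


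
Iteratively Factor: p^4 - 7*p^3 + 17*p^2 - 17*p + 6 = (p - 2)*(p^3 - 5*p^2 + 7*p - 3) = (p - 2)*(p - 1)*(p^2 - 4*p + 3) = (p - 2)*(p - 1)^2*(p - 3)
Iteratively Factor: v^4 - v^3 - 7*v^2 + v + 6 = (v + 2)*(v^3 - 3*v^2 - v + 3) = (v - 1)*(v + 2)*(v^2 - 2*v - 3) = (v - 1)*(v + 1)*(v + 2)*(v - 3)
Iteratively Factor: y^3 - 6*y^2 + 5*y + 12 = (y + 1)*(y^2 - 7*y + 12) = (y - 3)*(y + 1)*(y - 4)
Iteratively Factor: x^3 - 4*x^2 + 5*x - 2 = (x - 1)*(x^2 - 3*x + 2) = (x - 2)*(x - 1)*(x - 1)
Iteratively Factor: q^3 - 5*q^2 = (q)*(q^2 - 5*q) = q*(q - 5)*(q)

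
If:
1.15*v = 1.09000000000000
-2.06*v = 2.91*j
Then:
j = -0.67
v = 0.95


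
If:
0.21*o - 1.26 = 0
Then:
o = 6.00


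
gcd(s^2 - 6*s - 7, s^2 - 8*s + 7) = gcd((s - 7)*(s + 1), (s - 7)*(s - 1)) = s - 7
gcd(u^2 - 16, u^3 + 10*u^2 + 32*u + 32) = u + 4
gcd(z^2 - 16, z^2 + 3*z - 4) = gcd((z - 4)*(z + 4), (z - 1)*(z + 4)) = z + 4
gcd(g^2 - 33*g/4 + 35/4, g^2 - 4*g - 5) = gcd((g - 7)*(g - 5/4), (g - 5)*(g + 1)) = 1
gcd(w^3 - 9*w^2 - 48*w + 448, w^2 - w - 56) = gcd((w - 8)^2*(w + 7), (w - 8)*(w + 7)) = w^2 - w - 56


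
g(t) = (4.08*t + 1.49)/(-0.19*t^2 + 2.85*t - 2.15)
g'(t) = (0.38*t - 2.85)*(4.08*t + 1.49)/(-0.19*t^2 + 2.85*t - 2.15)^2 + 4.08/(-0.19*t^2 + 2.85*t - 2.15) = (0.7752*t^2 + 0.5662*t - 13.0185)/(0.0361*t^4 - 1.083*t^3 + 8.9395*t^2 - 12.255*t + 4.6225)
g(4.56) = 2.91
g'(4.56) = 0.12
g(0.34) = -2.39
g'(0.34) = -8.80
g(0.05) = -0.84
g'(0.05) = -3.22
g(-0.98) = 0.49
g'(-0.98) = -0.49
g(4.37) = 2.89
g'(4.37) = 0.10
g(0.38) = -2.78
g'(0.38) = -10.60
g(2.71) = 3.00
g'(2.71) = -0.33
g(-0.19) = -0.26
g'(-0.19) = -1.80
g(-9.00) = 0.82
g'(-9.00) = 0.02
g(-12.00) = 0.75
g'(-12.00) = 0.02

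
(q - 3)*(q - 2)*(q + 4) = q^3 - q^2 - 14*q + 24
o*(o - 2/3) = o^2 - 2*o/3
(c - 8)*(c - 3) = c^2 - 11*c + 24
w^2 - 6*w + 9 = (w - 3)^2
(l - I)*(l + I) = l^2 + 1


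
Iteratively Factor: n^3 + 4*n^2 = (n)*(n^2 + 4*n) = n^2*(n + 4)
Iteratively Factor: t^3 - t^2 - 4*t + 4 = (t - 2)*(t^2 + t - 2) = (t - 2)*(t - 1)*(t + 2)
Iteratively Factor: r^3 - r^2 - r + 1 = (r - 1)*(r^2 - 1) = (r - 1)^2*(r + 1)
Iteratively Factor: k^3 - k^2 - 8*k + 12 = (k - 2)*(k^2 + k - 6) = (k - 2)*(k + 3)*(k - 2)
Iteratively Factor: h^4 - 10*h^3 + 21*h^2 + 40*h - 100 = (h + 2)*(h^3 - 12*h^2 + 45*h - 50) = (h - 5)*(h + 2)*(h^2 - 7*h + 10) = (h - 5)^2*(h + 2)*(h - 2)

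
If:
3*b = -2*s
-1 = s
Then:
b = 2/3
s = -1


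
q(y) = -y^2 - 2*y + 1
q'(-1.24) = 0.48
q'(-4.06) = 6.12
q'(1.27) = -4.54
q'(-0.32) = -1.36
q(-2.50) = -0.25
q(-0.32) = 1.54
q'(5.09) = -12.18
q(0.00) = 1.00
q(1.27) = -3.15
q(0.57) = -0.46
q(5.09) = -35.09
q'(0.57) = -3.14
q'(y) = -2*y - 2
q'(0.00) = -2.00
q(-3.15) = -2.62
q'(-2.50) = 3.00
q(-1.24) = 1.94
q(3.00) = -14.00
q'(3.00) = -8.00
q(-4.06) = -7.36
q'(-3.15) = 4.30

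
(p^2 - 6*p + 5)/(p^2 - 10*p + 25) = (p - 1)/(p - 5)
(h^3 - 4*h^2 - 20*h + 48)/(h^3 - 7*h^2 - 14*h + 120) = (h - 2)/(h - 5)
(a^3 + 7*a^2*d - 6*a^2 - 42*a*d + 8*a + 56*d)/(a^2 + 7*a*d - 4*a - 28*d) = a - 2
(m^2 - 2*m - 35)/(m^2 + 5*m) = (m - 7)/m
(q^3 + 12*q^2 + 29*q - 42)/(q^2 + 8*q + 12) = (q^2 + 6*q - 7)/(q + 2)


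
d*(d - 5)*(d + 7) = d^3 + 2*d^2 - 35*d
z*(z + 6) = z^2 + 6*z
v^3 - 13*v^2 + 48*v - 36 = (v - 6)^2*(v - 1)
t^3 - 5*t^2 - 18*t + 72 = (t - 6)*(t - 3)*(t + 4)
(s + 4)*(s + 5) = s^2 + 9*s + 20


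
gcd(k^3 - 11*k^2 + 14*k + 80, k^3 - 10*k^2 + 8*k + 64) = k^2 - 6*k - 16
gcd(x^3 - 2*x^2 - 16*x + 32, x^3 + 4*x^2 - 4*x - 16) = x^2 + 2*x - 8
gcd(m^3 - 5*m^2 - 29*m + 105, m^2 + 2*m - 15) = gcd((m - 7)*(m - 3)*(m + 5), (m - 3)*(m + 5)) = m^2 + 2*m - 15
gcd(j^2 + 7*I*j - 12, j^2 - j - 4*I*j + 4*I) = 1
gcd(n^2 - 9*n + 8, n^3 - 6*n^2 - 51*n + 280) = n - 8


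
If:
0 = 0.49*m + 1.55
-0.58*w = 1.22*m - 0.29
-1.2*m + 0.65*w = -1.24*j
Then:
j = -6.81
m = -3.16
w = 7.15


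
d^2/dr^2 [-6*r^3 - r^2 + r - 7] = -36*r - 2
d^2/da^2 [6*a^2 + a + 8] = 12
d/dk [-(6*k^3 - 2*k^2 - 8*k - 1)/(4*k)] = -3*k + 1/2 - 1/(4*k^2)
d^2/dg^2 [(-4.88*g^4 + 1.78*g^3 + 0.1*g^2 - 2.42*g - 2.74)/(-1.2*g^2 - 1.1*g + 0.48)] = (14.0544*g^6 + 38.6496*g^5 + 18.56352*g^4 - 40.3508*g^3 + 42.459264*g^2 + 27.603648*g + 12.29672)/(1.728*g^6 + 4.752*g^5 + 2.2824*g^4 - 2.4706*g^3 - 0.91296*g^2 + 0.76032*g - 0.110592)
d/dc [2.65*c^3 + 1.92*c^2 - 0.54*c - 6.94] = 7.95*c^2 + 3.84*c - 0.54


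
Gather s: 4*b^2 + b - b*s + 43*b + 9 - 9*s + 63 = 4*b^2 + 44*b + s*(-b - 9) + 72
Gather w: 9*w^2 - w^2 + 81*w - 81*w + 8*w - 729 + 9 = 8*w^2 + 8*w - 720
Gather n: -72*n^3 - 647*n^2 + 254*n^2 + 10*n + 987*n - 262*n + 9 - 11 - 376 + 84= -72*n^3 - 393*n^2 + 735*n - 294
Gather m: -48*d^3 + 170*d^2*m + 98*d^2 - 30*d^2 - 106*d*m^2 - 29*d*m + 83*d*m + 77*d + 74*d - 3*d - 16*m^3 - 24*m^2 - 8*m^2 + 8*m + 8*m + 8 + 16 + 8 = -48*d^3 + 68*d^2 + 148*d - 16*m^3 + m^2*(-106*d - 32) + m*(170*d^2 + 54*d + 16) + 32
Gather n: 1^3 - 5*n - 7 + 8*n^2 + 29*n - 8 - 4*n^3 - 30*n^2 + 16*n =-4*n^3 - 22*n^2 + 40*n - 14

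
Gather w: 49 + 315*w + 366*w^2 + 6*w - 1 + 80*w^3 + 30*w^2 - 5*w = 80*w^3 + 396*w^2 + 316*w + 48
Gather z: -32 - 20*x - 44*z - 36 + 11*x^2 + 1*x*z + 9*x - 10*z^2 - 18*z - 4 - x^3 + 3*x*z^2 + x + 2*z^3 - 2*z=-x^3 + 11*x^2 - 10*x + 2*z^3 + z^2*(3*x - 10) + z*(x - 64) - 72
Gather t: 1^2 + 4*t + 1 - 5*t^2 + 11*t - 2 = -5*t^2 + 15*t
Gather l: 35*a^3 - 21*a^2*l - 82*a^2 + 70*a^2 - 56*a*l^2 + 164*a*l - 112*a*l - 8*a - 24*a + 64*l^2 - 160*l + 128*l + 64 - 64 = 35*a^3 - 12*a^2 - 32*a + l^2*(64 - 56*a) + l*(-21*a^2 + 52*a - 32)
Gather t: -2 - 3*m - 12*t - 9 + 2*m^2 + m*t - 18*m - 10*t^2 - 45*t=2*m^2 - 21*m - 10*t^2 + t*(m - 57) - 11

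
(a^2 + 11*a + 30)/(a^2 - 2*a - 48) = (a + 5)/(a - 8)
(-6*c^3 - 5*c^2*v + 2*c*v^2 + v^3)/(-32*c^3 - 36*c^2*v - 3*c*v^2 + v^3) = (-6*c^2 + c*v + v^2)/(-32*c^2 - 4*c*v + v^2)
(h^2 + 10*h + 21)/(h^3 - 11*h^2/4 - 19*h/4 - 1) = 4*(h^2 + 10*h + 21)/(4*h^3 - 11*h^2 - 19*h - 4)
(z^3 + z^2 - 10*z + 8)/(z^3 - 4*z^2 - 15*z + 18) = (z^2 + 2*z - 8)/(z^2 - 3*z - 18)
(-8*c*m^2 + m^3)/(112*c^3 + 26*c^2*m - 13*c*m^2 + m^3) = -m^2/(14*c^2 + 5*c*m - m^2)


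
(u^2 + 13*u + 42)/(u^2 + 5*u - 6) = (u + 7)/(u - 1)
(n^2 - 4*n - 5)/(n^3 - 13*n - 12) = (n - 5)/(n^2 - n - 12)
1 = 1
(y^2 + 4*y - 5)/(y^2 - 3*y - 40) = (y - 1)/(y - 8)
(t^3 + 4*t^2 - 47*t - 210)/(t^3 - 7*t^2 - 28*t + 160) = (t^2 - t - 42)/(t^2 - 12*t + 32)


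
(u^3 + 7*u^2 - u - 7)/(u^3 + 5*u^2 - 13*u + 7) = (u + 1)/(u - 1)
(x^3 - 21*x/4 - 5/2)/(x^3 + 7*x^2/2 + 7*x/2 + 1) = (x - 5/2)/(x + 1)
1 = 1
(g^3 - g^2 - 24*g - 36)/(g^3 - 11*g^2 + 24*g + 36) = (g^2 + 5*g + 6)/(g^2 - 5*g - 6)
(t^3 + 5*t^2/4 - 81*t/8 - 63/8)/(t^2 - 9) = (8*t^2 + 34*t + 21)/(8*(t + 3))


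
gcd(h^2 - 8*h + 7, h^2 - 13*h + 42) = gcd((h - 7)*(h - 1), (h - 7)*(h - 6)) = h - 7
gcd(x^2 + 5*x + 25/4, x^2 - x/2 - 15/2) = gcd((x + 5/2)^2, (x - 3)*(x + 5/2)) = x + 5/2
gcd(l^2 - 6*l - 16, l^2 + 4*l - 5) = 1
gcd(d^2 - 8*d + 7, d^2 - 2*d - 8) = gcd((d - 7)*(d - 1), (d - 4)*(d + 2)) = 1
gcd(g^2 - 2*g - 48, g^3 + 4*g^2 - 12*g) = g + 6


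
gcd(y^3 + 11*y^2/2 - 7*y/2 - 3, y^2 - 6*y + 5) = y - 1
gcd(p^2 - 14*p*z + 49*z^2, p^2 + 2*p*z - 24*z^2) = 1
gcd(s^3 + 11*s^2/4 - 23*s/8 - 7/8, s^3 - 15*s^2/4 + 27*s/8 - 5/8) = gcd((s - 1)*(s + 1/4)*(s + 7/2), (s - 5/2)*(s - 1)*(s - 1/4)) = s - 1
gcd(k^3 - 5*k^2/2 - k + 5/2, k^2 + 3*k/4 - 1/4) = k + 1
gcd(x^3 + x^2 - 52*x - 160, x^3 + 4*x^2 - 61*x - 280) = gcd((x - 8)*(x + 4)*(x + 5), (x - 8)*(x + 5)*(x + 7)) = x^2 - 3*x - 40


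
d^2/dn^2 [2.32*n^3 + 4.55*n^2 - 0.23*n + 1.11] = 13.92*n + 9.1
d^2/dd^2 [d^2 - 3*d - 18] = 2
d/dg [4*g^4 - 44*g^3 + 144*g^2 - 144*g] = 16*g^3 - 132*g^2 + 288*g - 144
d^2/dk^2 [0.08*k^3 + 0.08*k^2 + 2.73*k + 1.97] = 0.48*k + 0.16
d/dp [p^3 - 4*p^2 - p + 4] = 3*p^2 - 8*p - 1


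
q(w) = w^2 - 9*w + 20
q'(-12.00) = -33.00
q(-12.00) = 272.00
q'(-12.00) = -33.00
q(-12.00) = 272.00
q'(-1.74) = -12.48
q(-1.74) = 38.69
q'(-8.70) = -26.40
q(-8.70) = 173.99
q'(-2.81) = -14.62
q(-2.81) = 53.19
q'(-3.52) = -16.04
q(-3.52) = 64.07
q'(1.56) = -5.88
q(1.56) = 8.39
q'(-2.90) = -14.80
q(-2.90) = 54.51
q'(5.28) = 1.56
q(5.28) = 0.36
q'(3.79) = -1.42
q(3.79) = 0.25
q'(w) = 2*w - 9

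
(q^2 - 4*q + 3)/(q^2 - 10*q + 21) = (q - 1)/(q - 7)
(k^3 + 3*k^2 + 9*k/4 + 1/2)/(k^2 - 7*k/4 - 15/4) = (4*k^3 + 12*k^2 + 9*k + 2)/(4*k^2 - 7*k - 15)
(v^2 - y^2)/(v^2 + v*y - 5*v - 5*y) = (v - y)/(v - 5)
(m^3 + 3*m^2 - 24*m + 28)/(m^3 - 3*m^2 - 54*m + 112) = (m - 2)/(m - 8)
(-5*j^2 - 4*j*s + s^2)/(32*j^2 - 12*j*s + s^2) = (-5*j^2 - 4*j*s + s^2)/(32*j^2 - 12*j*s + s^2)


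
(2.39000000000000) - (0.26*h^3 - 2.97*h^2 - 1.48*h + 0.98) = -0.26*h^3 + 2.97*h^2 + 1.48*h + 1.41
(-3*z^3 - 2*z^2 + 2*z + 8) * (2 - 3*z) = 9*z^4 - 10*z^2 - 20*z + 16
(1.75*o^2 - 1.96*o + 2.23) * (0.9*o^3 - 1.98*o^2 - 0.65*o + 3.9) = 1.575*o^5 - 5.229*o^4 + 4.7503*o^3 + 3.6836*o^2 - 9.0935*o + 8.697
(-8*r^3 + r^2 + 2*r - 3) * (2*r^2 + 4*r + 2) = -16*r^5 - 30*r^4 - 8*r^3 + 4*r^2 - 8*r - 6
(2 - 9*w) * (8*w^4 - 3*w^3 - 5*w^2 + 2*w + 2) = -72*w^5 + 43*w^4 + 39*w^3 - 28*w^2 - 14*w + 4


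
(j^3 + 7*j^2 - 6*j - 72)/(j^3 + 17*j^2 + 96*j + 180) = (j^2 + j - 12)/(j^2 + 11*j + 30)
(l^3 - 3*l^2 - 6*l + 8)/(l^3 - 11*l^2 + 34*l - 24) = (l + 2)/(l - 6)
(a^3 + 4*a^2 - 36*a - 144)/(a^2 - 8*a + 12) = (a^2 + 10*a + 24)/(a - 2)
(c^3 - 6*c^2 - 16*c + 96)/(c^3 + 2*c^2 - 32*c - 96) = (c - 4)/(c + 4)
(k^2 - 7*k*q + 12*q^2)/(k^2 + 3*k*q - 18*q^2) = (k - 4*q)/(k + 6*q)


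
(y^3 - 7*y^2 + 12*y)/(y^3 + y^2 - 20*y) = (y - 3)/(y + 5)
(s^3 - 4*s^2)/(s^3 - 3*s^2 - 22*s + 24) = s^2*(s - 4)/(s^3 - 3*s^2 - 22*s + 24)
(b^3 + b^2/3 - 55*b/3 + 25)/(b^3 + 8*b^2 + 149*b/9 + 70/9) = 3*(3*b^2 - 14*b + 15)/(9*b^2 + 27*b + 14)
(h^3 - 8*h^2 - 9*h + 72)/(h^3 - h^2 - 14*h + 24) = (h^2 - 5*h - 24)/(h^2 + 2*h - 8)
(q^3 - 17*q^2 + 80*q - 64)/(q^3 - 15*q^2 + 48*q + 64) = (q - 1)/(q + 1)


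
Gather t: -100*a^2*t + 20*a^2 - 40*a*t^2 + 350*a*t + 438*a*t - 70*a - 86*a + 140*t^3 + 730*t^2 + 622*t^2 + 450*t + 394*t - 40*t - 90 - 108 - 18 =20*a^2 - 156*a + 140*t^3 + t^2*(1352 - 40*a) + t*(-100*a^2 + 788*a + 804) - 216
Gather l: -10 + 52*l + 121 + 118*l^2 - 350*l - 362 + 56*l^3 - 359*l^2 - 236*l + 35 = 56*l^3 - 241*l^2 - 534*l - 216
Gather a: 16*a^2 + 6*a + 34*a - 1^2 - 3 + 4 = 16*a^2 + 40*a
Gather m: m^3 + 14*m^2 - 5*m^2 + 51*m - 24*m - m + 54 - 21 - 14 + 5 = m^3 + 9*m^2 + 26*m + 24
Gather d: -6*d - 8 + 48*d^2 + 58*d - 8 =48*d^2 + 52*d - 16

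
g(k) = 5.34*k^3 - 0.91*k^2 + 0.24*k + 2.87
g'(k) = 16.02*k^2 - 1.82*k + 0.24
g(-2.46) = -82.72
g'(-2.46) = 101.66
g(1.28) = 12.89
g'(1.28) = 24.16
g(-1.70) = -26.40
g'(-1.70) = 49.63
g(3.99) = 328.54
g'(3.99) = 248.02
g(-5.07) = -717.67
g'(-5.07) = 421.26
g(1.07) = 8.63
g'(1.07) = 16.63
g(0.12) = 2.89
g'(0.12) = 0.25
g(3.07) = 149.54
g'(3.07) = 145.64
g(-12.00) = -9358.57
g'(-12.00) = 2328.96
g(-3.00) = -150.22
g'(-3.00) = 149.88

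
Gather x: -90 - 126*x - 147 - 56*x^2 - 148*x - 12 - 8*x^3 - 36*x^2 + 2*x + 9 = -8*x^3 - 92*x^2 - 272*x - 240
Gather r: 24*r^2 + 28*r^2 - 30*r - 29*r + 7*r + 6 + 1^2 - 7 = 52*r^2 - 52*r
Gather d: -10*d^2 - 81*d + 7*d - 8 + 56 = -10*d^2 - 74*d + 48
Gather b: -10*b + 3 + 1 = 4 - 10*b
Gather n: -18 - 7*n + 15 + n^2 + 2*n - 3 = n^2 - 5*n - 6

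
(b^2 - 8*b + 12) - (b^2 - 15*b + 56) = 7*b - 44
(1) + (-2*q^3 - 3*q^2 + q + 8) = -2*q^3 - 3*q^2 + q + 9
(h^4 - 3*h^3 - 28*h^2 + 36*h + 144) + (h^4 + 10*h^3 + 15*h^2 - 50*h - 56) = 2*h^4 + 7*h^3 - 13*h^2 - 14*h + 88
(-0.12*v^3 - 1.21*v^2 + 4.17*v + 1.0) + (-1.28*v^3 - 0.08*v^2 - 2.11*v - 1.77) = -1.4*v^3 - 1.29*v^2 + 2.06*v - 0.77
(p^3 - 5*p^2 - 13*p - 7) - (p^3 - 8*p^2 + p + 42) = 3*p^2 - 14*p - 49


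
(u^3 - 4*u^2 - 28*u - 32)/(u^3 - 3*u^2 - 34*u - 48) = (u + 2)/(u + 3)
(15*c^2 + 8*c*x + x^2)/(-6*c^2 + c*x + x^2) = (5*c + x)/(-2*c + x)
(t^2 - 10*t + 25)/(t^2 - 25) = (t - 5)/(t + 5)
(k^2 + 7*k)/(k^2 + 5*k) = (k + 7)/(k + 5)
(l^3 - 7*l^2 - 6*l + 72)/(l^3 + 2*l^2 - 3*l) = (l^2 - 10*l + 24)/(l*(l - 1))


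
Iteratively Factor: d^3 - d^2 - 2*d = (d - 2)*(d^2 + d) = (d - 2)*(d + 1)*(d)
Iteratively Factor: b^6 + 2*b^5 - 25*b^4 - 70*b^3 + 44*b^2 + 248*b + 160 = (b - 2)*(b^5 + 4*b^4 - 17*b^3 - 104*b^2 - 164*b - 80) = (b - 2)*(b + 2)*(b^4 + 2*b^3 - 21*b^2 - 62*b - 40) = (b - 2)*(b + 1)*(b + 2)*(b^3 + b^2 - 22*b - 40) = (b - 5)*(b - 2)*(b + 1)*(b + 2)*(b^2 + 6*b + 8) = (b - 5)*(b - 2)*(b + 1)*(b + 2)^2*(b + 4)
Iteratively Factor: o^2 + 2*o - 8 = (o - 2)*(o + 4)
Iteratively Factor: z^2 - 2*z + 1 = (z - 1)*(z - 1)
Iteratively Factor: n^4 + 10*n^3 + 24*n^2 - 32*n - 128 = (n + 4)*(n^3 + 6*n^2 - 32) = (n + 4)^2*(n^2 + 2*n - 8) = (n - 2)*(n + 4)^2*(n + 4)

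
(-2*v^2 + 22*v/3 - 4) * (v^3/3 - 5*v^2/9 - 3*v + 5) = -2*v^5/3 + 32*v^4/9 + 16*v^3/27 - 268*v^2/9 + 146*v/3 - 20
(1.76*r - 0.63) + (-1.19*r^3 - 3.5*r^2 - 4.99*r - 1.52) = -1.19*r^3 - 3.5*r^2 - 3.23*r - 2.15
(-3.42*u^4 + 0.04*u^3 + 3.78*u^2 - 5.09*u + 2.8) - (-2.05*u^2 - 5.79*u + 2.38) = -3.42*u^4 + 0.04*u^3 + 5.83*u^2 + 0.7*u + 0.42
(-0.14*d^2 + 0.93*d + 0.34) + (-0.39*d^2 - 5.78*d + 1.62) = -0.53*d^2 - 4.85*d + 1.96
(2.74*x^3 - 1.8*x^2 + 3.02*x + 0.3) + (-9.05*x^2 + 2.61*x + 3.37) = 2.74*x^3 - 10.85*x^2 + 5.63*x + 3.67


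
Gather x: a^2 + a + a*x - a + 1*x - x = a^2 + a*x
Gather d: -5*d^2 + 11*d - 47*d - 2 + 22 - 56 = -5*d^2 - 36*d - 36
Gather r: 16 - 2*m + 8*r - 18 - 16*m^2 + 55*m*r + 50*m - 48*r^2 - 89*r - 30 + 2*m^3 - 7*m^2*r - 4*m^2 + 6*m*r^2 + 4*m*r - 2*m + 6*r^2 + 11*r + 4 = 2*m^3 - 20*m^2 + 46*m + r^2*(6*m - 42) + r*(-7*m^2 + 59*m - 70) - 28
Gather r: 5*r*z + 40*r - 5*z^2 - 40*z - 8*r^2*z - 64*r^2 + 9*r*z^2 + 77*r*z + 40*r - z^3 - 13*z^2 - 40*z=r^2*(-8*z - 64) + r*(9*z^2 + 82*z + 80) - z^3 - 18*z^2 - 80*z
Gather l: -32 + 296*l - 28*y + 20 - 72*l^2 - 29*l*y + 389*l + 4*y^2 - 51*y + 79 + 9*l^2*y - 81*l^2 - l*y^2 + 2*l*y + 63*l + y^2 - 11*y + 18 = l^2*(9*y - 153) + l*(-y^2 - 27*y + 748) + 5*y^2 - 90*y + 85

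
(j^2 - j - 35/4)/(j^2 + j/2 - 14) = (j + 5/2)/(j + 4)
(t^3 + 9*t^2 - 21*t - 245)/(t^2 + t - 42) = (t^2 + 2*t - 35)/(t - 6)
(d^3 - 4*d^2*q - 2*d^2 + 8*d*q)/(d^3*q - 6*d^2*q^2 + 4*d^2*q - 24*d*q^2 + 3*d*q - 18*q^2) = d*(d^2 - 4*d*q - 2*d + 8*q)/(q*(d^3 - 6*d^2*q + 4*d^2 - 24*d*q + 3*d - 18*q))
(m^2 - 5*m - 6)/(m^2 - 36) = (m + 1)/(m + 6)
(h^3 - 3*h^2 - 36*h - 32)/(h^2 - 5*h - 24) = (h^2 + 5*h + 4)/(h + 3)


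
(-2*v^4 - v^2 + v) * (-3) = 6*v^4 + 3*v^2 - 3*v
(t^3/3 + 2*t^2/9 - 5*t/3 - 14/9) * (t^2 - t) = t^5/3 - t^4/9 - 17*t^3/9 + t^2/9 + 14*t/9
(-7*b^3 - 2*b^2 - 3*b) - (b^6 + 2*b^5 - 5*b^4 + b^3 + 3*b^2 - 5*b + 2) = -b^6 - 2*b^5 + 5*b^4 - 8*b^3 - 5*b^2 + 2*b - 2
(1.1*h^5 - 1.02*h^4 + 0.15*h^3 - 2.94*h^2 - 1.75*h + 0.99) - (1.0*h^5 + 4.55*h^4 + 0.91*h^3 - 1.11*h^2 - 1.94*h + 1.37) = 0.1*h^5 - 5.57*h^4 - 0.76*h^3 - 1.83*h^2 + 0.19*h - 0.38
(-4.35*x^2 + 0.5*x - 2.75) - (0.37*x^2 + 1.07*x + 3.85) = -4.72*x^2 - 0.57*x - 6.6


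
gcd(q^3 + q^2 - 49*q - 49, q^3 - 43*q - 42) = q^2 - 6*q - 7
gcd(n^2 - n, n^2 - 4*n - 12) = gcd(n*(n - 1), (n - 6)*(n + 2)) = 1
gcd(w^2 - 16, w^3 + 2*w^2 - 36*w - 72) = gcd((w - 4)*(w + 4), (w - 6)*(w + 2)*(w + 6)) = 1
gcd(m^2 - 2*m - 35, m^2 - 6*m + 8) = 1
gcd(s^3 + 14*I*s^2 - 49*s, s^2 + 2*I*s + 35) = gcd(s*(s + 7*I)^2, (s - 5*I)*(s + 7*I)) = s + 7*I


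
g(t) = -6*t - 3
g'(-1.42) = -6.00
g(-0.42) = -0.48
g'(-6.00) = -6.00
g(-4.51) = 24.06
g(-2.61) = 12.66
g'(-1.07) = -6.00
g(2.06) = -15.36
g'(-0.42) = -6.00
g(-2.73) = 13.38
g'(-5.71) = -6.00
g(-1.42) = 5.52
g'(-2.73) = -6.00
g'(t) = -6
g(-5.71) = 31.26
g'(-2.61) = -6.00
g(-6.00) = 33.00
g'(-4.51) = -6.00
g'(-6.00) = -6.00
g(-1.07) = 3.42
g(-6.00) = 33.00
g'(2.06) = -6.00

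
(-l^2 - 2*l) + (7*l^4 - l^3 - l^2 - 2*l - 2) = 7*l^4 - l^3 - 2*l^2 - 4*l - 2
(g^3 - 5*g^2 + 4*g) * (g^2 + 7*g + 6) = g^5 + 2*g^4 - 25*g^3 - 2*g^2 + 24*g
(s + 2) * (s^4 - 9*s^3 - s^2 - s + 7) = s^5 - 7*s^4 - 19*s^3 - 3*s^2 + 5*s + 14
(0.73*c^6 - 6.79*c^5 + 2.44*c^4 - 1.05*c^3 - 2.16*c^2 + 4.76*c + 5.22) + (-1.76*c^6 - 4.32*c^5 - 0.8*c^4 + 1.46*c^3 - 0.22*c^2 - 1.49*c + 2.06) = -1.03*c^6 - 11.11*c^5 + 1.64*c^4 + 0.41*c^3 - 2.38*c^2 + 3.27*c + 7.28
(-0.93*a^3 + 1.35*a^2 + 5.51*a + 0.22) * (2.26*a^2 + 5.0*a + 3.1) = -2.1018*a^5 - 1.599*a^4 + 16.3196*a^3 + 32.2322*a^2 + 18.181*a + 0.682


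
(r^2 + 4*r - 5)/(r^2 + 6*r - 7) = (r + 5)/(r + 7)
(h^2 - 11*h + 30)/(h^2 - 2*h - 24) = (h - 5)/(h + 4)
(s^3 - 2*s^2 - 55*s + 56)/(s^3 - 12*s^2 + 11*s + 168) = (s^2 + 6*s - 7)/(s^2 - 4*s - 21)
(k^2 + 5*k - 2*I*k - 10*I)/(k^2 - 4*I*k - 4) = (k + 5)/(k - 2*I)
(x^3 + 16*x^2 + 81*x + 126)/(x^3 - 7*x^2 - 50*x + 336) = (x^2 + 9*x + 18)/(x^2 - 14*x + 48)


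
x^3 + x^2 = x^2*(x + 1)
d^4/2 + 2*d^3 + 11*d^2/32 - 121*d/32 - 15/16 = (d/2 + 1)*(d - 5/4)*(d + 1/4)*(d + 3)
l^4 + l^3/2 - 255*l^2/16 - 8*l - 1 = (l - 4)*(l + 1/4)^2*(l + 4)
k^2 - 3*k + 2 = (k - 2)*(k - 1)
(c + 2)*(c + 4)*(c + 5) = c^3 + 11*c^2 + 38*c + 40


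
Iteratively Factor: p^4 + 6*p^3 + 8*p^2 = (p)*(p^3 + 6*p^2 + 8*p) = p*(p + 4)*(p^2 + 2*p) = p^2*(p + 4)*(p + 2)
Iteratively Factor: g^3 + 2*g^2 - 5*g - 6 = (g - 2)*(g^2 + 4*g + 3) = (g - 2)*(g + 3)*(g + 1)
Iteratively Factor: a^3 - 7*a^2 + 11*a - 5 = (a - 5)*(a^2 - 2*a + 1) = (a - 5)*(a - 1)*(a - 1)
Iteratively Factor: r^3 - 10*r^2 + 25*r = (r - 5)*(r^2 - 5*r) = (r - 5)^2*(r)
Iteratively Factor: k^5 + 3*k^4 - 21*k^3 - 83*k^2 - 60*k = (k + 4)*(k^4 - k^3 - 17*k^2 - 15*k) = (k - 5)*(k + 4)*(k^3 + 4*k^2 + 3*k) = (k - 5)*(k + 1)*(k + 4)*(k^2 + 3*k) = k*(k - 5)*(k + 1)*(k + 4)*(k + 3)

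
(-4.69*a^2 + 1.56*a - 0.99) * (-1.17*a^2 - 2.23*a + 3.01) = 5.4873*a^4 + 8.6335*a^3 - 16.4374*a^2 + 6.9033*a - 2.9799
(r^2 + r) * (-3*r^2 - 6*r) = -3*r^4 - 9*r^3 - 6*r^2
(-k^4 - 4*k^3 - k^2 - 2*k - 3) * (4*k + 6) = -4*k^5 - 22*k^4 - 28*k^3 - 14*k^2 - 24*k - 18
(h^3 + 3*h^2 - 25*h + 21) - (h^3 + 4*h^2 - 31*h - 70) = -h^2 + 6*h + 91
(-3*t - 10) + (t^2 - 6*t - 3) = t^2 - 9*t - 13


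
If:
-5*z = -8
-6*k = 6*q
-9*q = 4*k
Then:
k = 0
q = 0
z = 8/5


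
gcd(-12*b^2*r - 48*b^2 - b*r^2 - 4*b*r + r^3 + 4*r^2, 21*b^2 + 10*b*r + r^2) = 3*b + r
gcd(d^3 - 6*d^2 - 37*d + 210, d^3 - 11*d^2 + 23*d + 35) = d^2 - 12*d + 35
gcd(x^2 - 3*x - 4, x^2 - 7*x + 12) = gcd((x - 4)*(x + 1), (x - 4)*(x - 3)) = x - 4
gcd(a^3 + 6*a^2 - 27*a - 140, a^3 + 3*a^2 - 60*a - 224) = a^2 + 11*a + 28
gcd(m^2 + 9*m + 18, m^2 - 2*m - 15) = m + 3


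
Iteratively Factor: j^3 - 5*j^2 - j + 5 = (j - 5)*(j^2 - 1) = (j - 5)*(j - 1)*(j + 1)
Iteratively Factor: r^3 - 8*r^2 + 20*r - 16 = (r - 2)*(r^2 - 6*r + 8) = (r - 4)*(r - 2)*(r - 2)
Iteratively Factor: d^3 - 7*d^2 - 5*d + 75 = (d - 5)*(d^2 - 2*d - 15) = (d - 5)*(d + 3)*(d - 5)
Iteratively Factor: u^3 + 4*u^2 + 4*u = (u + 2)*(u^2 + 2*u) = (u + 2)^2*(u)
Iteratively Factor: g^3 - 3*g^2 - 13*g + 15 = (g + 3)*(g^2 - 6*g + 5) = (g - 5)*(g + 3)*(g - 1)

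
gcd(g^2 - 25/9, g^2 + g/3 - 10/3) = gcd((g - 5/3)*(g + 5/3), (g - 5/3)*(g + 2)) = g - 5/3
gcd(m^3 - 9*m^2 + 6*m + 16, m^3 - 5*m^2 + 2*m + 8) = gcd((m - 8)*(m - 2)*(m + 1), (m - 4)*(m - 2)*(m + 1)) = m^2 - m - 2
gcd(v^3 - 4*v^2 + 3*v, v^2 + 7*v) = v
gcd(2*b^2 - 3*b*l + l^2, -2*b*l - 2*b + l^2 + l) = 2*b - l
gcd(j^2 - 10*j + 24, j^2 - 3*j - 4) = j - 4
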